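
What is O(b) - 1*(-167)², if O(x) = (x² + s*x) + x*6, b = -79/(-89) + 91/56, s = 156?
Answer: -13928610279/506944 ≈ -27476.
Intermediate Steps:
b = 1789/712 (b = -79*(-1/89) + 91*(1/56) = 79/89 + 13/8 = 1789/712 ≈ 2.5126)
O(x) = x² + 162*x (O(x) = (x² + 156*x) + x*6 = (x² + 156*x) + 6*x = x² + 162*x)
O(b) - 1*(-167)² = 1789*(162 + 1789/712)/712 - 1*(-167)² = (1789/712)*(117133/712) - 1*27889 = 209550937/506944 - 27889 = -13928610279/506944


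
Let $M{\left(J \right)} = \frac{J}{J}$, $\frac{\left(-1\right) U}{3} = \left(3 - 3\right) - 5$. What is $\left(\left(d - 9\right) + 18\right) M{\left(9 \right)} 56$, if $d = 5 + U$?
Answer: $1624$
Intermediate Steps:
$U = 15$ ($U = - 3 \left(\left(3 - 3\right) - 5\right) = - 3 \left(0 - 5\right) = \left(-3\right) \left(-5\right) = 15$)
$d = 20$ ($d = 5 + 15 = 20$)
$M{\left(J \right)} = 1$
$\left(\left(d - 9\right) + 18\right) M{\left(9 \right)} 56 = \left(\left(20 - 9\right) + 18\right) 1 \cdot 56 = \left(11 + 18\right) 1 \cdot 56 = 29 \cdot 1 \cdot 56 = 29 \cdot 56 = 1624$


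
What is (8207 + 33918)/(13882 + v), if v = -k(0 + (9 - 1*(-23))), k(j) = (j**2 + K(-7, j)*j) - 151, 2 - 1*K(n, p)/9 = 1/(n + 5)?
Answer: 42125/12289 ≈ 3.4279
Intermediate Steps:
K(n, p) = 18 - 9/(5 + n) (K(n, p) = 18 - 9/(n + 5) = 18 - 9/(5 + n))
k(j) = -151 + j**2 + 45*j/2 (k(j) = (j**2 + (9*(9 + 2*(-7))/(5 - 7))*j) - 151 = (j**2 + (9*(9 - 14)/(-2))*j) - 151 = (j**2 + (9*(-1/2)*(-5))*j) - 151 = (j**2 + 45*j/2) - 151 = -151 + j**2 + 45*j/2)
v = -1593 (v = -(-151 + (0 + (9 - 1*(-23)))**2 + 45*(0 + (9 - 1*(-23)))/2) = -(-151 + (0 + (9 + 23))**2 + 45*(0 + (9 + 23))/2) = -(-151 + (0 + 32)**2 + 45*(0 + 32)/2) = -(-151 + 32**2 + (45/2)*32) = -(-151 + 1024 + 720) = -1*1593 = -1593)
(8207 + 33918)/(13882 + v) = (8207 + 33918)/(13882 - 1593) = 42125/12289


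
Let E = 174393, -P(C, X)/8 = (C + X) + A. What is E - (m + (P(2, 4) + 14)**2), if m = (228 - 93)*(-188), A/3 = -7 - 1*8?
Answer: 93497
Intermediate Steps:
A = -45 (A = 3*(-7 - 1*8) = 3*(-7 - 8) = 3*(-15) = -45)
P(C, X) = 360 - 8*C - 8*X (P(C, X) = -8*((C + X) - 45) = -8*(-45 + C + X) = 360 - 8*C - 8*X)
m = -25380 (m = 135*(-188) = -25380)
E - (m + (P(2, 4) + 14)**2) = 174393 - (-25380 + ((360 - 8*2 - 8*4) + 14)**2) = 174393 - (-25380 + ((360 - 16 - 32) + 14)**2) = 174393 - (-25380 + (312 + 14)**2) = 174393 - (-25380 + 326**2) = 174393 - (-25380 + 106276) = 174393 - 1*80896 = 174393 - 80896 = 93497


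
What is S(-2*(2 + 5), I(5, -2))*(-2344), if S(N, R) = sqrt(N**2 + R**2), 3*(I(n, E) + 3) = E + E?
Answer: -2344*sqrt(1933)/3 ≈ -34352.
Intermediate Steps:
I(n, E) = -3 + 2*E/3 (I(n, E) = -3 + (E + E)/3 = -3 + (2*E)/3 = -3 + 2*E/3)
S(-2*(2 + 5), I(5, -2))*(-2344) = sqrt((-2*(2 + 5))**2 + (-3 + (2/3)*(-2))**2)*(-2344) = sqrt((-2*7)**2 + (-3 - 4/3)**2)*(-2344) = sqrt((-14)**2 + (-13/3)**2)*(-2344) = sqrt(196 + 169/9)*(-2344) = sqrt(1933/9)*(-2344) = (sqrt(1933)/3)*(-2344) = -2344*sqrt(1933)/3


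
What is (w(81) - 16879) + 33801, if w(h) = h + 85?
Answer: 17088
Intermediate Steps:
w(h) = 85 + h
(w(81) - 16879) + 33801 = ((85 + 81) - 16879) + 33801 = (166 - 16879) + 33801 = -16713 + 33801 = 17088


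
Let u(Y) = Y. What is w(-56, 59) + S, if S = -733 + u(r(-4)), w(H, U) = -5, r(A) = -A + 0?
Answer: -734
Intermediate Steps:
r(A) = -A
S = -729 (S = -733 - 1*(-4) = -733 + 4 = -729)
w(-56, 59) + S = -5 - 729 = -734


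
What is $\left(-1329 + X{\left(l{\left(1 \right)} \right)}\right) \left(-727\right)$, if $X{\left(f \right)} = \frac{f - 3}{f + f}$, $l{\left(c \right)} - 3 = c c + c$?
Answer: $\frac{4830188}{5} \approx 9.6604 \cdot 10^{5}$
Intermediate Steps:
$l{\left(c \right)} = 3 + c + c^{2}$ ($l{\left(c \right)} = 3 + \left(c c + c\right) = 3 + \left(c^{2} + c\right) = 3 + \left(c + c^{2}\right) = 3 + c + c^{2}$)
$X{\left(f \right)} = \frac{-3 + f}{2 f}$
$\left(-1329 + X{\left(l{\left(1 \right)} \right)}\right) \left(-727\right) = \left(-1329 + \frac{-3 + \left(3 + 1 + 1^{2}\right)}{2 \left(3 + 1 + 1^{2}\right)}\right) \left(-727\right) = \left(-1329 + \frac{-3 + \left(3 + 1 + 1\right)}{2 \left(3 + 1 + 1\right)}\right) \left(-727\right) = \left(-1329 + \frac{-3 + 5}{2 \cdot 5}\right) \left(-727\right) = \left(-1329 + \frac{1}{2} \cdot \frac{1}{5} \cdot 2\right) \left(-727\right) = \left(-1329 + \frac{1}{5}\right) \left(-727\right) = \left(- \frac{6644}{5}\right) \left(-727\right) = \frac{4830188}{5}$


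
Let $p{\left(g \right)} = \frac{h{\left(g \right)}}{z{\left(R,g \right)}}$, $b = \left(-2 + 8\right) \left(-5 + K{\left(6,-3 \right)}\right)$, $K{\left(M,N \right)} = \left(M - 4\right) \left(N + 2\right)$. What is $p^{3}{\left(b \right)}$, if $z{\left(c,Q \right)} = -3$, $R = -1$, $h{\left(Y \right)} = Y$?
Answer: $2744$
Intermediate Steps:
$K{\left(M,N \right)} = \left(-4 + M\right) \left(2 + N\right)$
$b = -42$ ($b = \left(-2 + 8\right) \left(-5 + \left(-8 - -12 + 2 \cdot 6 + 6 \left(-3\right)\right)\right) = 6 \left(-5 + \left(-8 + 12 + 12 - 18\right)\right) = 6 \left(-5 - 2\right) = 6 \left(-7\right) = -42$)
$p{\left(g \right)} = - \frac{g}{3}$ ($p{\left(g \right)} = \frac{g}{-3} = g \left(- \frac{1}{3}\right) = - \frac{g}{3}$)
$p^{3}{\left(b \right)} = \left(\left(- \frac{1}{3}\right) \left(-42\right)\right)^{3} = 14^{3} = 2744$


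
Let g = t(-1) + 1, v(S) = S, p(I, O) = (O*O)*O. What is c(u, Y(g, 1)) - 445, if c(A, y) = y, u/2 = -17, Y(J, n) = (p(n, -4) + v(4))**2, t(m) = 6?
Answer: 3155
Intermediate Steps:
p(I, O) = O**3 (p(I, O) = O**2*O = O**3)
g = 7 (g = 6 + 1 = 7)
Y(J, n) = 3600 (Y(J, n) = ((-4)**3 + 4)**2 = (-64 + 4)**2 = (-60)**2 = 3600)
u = -34 (u = 2*(-17) = -34)
c(u, Y(g, 1)) - 445 = 3600 - 445 = 3155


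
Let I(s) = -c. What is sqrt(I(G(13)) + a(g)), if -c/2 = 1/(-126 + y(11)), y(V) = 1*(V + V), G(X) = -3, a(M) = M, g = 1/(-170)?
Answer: I*sqrt(122655)/2210 ≈ 0.15847*I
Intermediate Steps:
g = -1/170 ≈ -0.0058824
y(V) = 2*V (y(V) = 1*(2*V) = 2*V)
c = 1/52 (c = -2/(-126 + 2*11) = -2/(-126 + 22) = -2/(-104) = -2*(-1/104) = 1/52 ≈ 0.019231)
I(s) = -1/52 (I(s) = -1*1/52 = -1/52)
sqrt(I(G(13)) + a(g)) = sqrt(-1/52 - 1/170) = sqrt(-111/4420) = I*sqrt(122655)/2210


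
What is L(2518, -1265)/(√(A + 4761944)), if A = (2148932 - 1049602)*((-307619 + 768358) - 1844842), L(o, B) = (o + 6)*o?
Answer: -3177716*I*√1521581189046/760790594523 ≈ -5.1523*I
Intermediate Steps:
L(o, B) = o*(6 + o) (L(o, B) = (6 + o)*o = o*(6 + o))
A = -1521585950990 (A = 1099330*(460739 - 1844842) = 1099330*(-1384103) = -1521585950990)
L(2518, -1265)/(√(A + 4761944)) = (2518*(6 + 2518))/(√(-1521585950990 + 4761944)) = (2518*2524)/(√(-1521581189046)) = 6355432/((I*√1521581189046)) = 6355432*(-I*√1521581189046/1521581189046) = -3177716*I*√1521581189046/760790594523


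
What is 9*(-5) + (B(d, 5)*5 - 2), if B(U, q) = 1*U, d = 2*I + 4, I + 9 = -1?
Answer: -127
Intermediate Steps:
I = -10 (I = -9 - 1 = -10)
d = -16 (d = 2*(-10) + 4 = -20 + 4 = -16)
B(U, q) = U
9*(-5) + (B(d, 5)*5 - 2) = 9*(-5) + (-16*5 - 2) = -45 + (-80 - 2) = -45 - 82 = -127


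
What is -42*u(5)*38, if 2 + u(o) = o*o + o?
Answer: -44688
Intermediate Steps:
u(o) = -2 + o + o**2 (u(o) = -2 + (o*o + o) = -2 + (o**2 + o) = -2 + (o + o**2) = -2 + o + o**2)
-42*u(5)*38 = -42*(-2 + 5 + 5**2)*38 = -42*(-2 + 5 + 25)*38 = -42*28*38 = -1176*38 = -44688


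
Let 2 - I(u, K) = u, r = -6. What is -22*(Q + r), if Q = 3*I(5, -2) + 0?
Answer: 330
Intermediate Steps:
I(u, K) = 2 - u
Q = -9 (Q = 3*(2 - 1*5) + 0 = 3*(2 - 5) + 0 = 3*(-3) + 0 = -9 + 0 = -9)
-22*(Q + r) = -22*(-9 - 6) = -22*(-15) = 330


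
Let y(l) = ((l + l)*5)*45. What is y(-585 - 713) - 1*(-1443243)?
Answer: 859143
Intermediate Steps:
y(l) = 450*l (y(l) = ((2*l)*5)*45 = (10*l)*45 = 450*l)
y(-585 - 713) - 1*(-1443243) = 450*(-585 - 713) - 1*(-1443243) = 450*(-1298) + 1443243 = -584100 + 1443243 = 859143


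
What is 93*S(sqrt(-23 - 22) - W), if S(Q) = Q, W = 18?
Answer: -1674 + 279*I*sqrt(5) ≈ -1674.0 + 623.86*I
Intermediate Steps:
93*S(sqrt(-23 - 22) - W) = 93*(sqrt(-23 - 22) - 1*18) = 93*(sqrt(-45) - 18) = 93*(3*I*sqrt(5) - 18) = 93*(-18 + 3*I*sqrt(5)) = -1674 + 279*I*sqrt(5)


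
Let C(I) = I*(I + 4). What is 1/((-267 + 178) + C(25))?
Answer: 1/636 ≈ 0.0015723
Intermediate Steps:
C(I) = I*(4 + I)
1/((-267 + 178) + C(25)) = 1/((-267 + 178) + 25*(4 + 25)) = 1/(-89 + 25*29) = 1/(-89 + 725) = 1/636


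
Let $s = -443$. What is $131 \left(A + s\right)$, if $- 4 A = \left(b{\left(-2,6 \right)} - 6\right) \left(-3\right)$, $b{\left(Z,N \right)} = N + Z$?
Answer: $- \frac{116459}{2} \approx -58230.0$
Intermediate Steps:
$A = - \frac{3}{2}$ ($A = - \frac{\left(\left(6 - 2\right) - 6\right) \left(-3\right)}{4} = - \frac{\left(4 - 6\right) \left(-3\right)}{4} = - \frac{\left(-2\right) \left(-3\right)}{4} = \left(- \frac{1}{4}\right) 6 = - \frac{3}{2} \approx -1.5$)
$131 \left(A + s\right) = 131 \left(- \frac{3}{2} - 443\right) = 131 \left(- \frac{889}{2}\right) = - \frac{116459}{2}$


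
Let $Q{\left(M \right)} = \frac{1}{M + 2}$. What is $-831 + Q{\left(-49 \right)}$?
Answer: $- \frac{39058}{47} \approx -831.02$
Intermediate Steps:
$Q{\left(M \right)} = \frac{1}{2 + M}$
$-831 + Q{\left(-49 \right)} = -831 + \frac{1}{2 - 49} = -831 + \frac{1}{-47} = -831 - \frac{1}{47} = - \frac{39058}{47}$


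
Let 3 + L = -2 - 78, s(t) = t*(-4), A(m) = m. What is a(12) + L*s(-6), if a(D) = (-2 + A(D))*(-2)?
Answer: -2012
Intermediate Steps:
s(t) = -4*t
L = -83 (L = -3 + (-2 - 78) = -3 - 80 = -83)
a(D) = 4 - 2*D (a(D) = (-2 + D)*(-2) = 4 - 2*D)
a(12) + L*s(-6) = (4 - 2*12) - (-332)*(-6) = (4 - 24) - 83*24 = -20 - 1992 = -2012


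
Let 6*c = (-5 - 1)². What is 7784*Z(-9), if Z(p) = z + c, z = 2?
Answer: 62272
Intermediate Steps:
c = 6 (c = (-5 - 1)²/6 = (⅙)*(-6)² = (⅙)*36 = 6)
Z(p) = 8 (Z(p) = 2 + 6 = 8)
7784*Z(-9) = 7784*8 = 62272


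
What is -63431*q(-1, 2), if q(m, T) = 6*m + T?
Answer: 253724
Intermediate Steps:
q(m, T) = T + 6*m
-63431*q(-1, 2) = -63431*(2 + 6*(-1)) = -63431*(2 - 6) = -63431*(-4) = 253724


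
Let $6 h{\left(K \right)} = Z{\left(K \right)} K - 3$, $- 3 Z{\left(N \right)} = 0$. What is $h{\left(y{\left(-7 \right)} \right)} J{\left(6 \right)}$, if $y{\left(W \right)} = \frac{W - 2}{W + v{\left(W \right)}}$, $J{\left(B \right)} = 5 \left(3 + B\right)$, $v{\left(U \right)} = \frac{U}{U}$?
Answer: $- \frac{45}{2} \approx -22.5$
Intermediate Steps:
$Z{\left(N \right)} = 0$ ($Z{\left(N \right)} = \left(- \frac{1}{3}\right) 0 = 0$)
$v{\left(U \right)} = 1$
$J{\left(B \right)} = 15 + 5 B$
$y{\left(W \right)} = \frac{-2 + W}{1 + W}$ ($y{\left(W \right)} = \frac{W - 2}{W + 1} = \frac{-2 + W}{1 + W}$)
$h{\left(K \right)} = - \frac{1}{2}$ ($h{\left(K \right)} = \frac{0 K - 3}{6} = \frac{0 - 3}{6} = \frac{1}{6} \left(-3\right) = - \frac{1}{2}$)
$h{\left(y{\left(-7 \right)} \right)} J{\left(6 \right)} = - \frac{15 + 5 \cdot 6}{2} = - \frac{15 + 30}{2} = \left(- \frac{1}{2}\right) 45 = - \frac{45}{2}$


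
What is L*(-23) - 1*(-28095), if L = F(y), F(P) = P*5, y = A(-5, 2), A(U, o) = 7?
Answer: 27290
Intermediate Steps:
y = 7
F(P) = 5*P
L = 35 (L = 5*7 = 35)
L*(-23) - 1*(-28095) = 35*(-23) - 1*(-28095) = -805 + 28095 = 27290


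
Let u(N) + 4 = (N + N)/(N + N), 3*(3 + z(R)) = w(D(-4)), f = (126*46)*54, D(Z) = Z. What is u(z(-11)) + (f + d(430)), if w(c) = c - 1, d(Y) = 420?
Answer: 313401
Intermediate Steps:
f = 312984 (f = 5796*54 = 312984)
w(c) = -1 + c
z(R) = -14/3 (z(R) = -3 + (-1 - 4)/3 = -3 + (⅓)*(-5) = -3 - 5/3 = -14/3)
u(N) = -3 (u(N) = -4 + (N + N)/(N + N) = -4 + (2*N)/((2*N)) = -4 + (2*N)*(1/(2*N)) = -4 + 1 = -3)
u(z(-11)) + (f + d(430)) = -3 + (312984 + 420) = -3 + 313404 = 313401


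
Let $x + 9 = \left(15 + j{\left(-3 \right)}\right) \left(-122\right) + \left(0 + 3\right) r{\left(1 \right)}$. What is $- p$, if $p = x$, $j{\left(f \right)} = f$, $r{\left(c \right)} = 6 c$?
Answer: $1455$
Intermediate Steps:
$x = -1455$ ($x = -9 + \left(\left(15 - 3\right) \left(-122\right) + \left(0 + 3\right) 6 \cdot 1\right) = -9 + \left(12 \left(-122\right) + 3 \cdot 6\right) = -9 + \left(-1464 + 18\right) = -9 - 1446 = -1455$)
$p = -1455$
$- p = \left(-1\right) \left(-1455\right) = 1455$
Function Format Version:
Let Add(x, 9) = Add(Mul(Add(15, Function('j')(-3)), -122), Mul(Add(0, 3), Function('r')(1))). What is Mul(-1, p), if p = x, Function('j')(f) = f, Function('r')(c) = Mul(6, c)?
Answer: 1455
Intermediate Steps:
x = -1455 (x = Add(-9, Add(Mul(Add(15, -3), -122), Mul(Add(0, 3), Mul(6, 1)))) = Add(-9, Add(Mul(12, -122), Mul(3, 6))) = Add(-9, Add(-1464, 18)) = Add(-9, -1446) = -1455)
p = -1455
Mul(-1, p) = Mul(-1, -1455) = 1455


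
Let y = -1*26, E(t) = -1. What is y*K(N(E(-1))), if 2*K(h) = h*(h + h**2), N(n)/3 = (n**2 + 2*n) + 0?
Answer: 234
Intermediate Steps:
N(n) = 3*n**2 + 6*n (N(n) = 3*((n**2 + 2*n) + 0) = 3*(n**2 + 2*n) = 3*n**2 + 6*n)
K(h) = h*(h + h**2)/2 (K(h) = (h*(h + h**2))/2 = h*(h + h**2)/2)
y = -26
y*K(N(E(-1))) = -13*(3*(-1)*(2 - 1))**2*(1 + 3*(-1)*(2 - 1)) = -13*(3*(-1)*1)**2*(1 + 3*(-1)*1) = -13*(-3)**2*(1 - 3) = -13*9*(-2) = -26*(-9) = 234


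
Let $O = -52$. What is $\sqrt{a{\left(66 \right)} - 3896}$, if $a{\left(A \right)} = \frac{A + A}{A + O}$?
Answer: $\frac{i \sqrt{190442}}{7} \approx 62.342 i$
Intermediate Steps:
$a{\left(A \right)} = \frac{2 A}{-52 + A}$ ($a{\left(A \right)} = \frac{A + A}{A - 52} = \frac{2 A}{-52 + A}$)
$\sqrt{a{\left(66 \right)} - 3896} = \sqrt{2 \cdot 66 \frac{1}{-52 + 66} - 3896} = \sqrt{2 \cdot 66 \cdot \frac{1}{14} - 3896} = \sqrt{\frac{66}{7} - 3896} = \sqrt{- \frac{27206}{7}} = \frac{i \sqrt{190442}}{7}$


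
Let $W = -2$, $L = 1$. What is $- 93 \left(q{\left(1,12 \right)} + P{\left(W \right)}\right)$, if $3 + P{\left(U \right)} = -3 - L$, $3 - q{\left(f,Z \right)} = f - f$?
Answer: $372$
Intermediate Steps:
$q{\left(f,Z \right)} = 3$ ($q{\left(f,Z \right)} = 3 - \left(f - f\right) = 3 - 0 = 3 + 0 = 3$)
$P{\left(U \right)} = -7$ ($P{\left(U \right)} = -3 - 4 = -7$)
$- 93 \left(q{\left(1,12 \right)} + P{\left(W \right)}\right) = - 93 \left(3 - 7\right) = \left(-93\right) \left(-4\right) = 372$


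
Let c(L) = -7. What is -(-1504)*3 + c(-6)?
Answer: 4505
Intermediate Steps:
-(-1504)*3 + c(-6) = -(-1504)*3 - 7 = -94*(-48) - 7 = 4512 - 7 = 4505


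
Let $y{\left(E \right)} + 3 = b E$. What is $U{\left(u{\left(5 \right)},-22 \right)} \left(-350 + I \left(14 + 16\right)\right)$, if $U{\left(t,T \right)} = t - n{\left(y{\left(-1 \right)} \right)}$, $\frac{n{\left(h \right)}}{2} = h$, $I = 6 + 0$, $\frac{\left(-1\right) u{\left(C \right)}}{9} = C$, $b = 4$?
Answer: $5270$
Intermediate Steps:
$u{\left(C \right)} = - 9 C$
$I = 6$
$y{\left(E \right)} = -3 + 4 E$
$n{\left(h \right)} = 2 h$
$U{\left(t,T \right)} = 14 + t$ ($U{\left(t,T \right)} = t - 2 \left(-3 + 4 \left(-1\right)\right) = t - 2 \left(-3 - 4\right) = t - 2 \left(-7\right) = t - -14 = t + 14 = 14 + t$)
$U{\left(u{\left(5 \right)},-22 \right)} \left(-350 + I \left(14 + 16\right)\right) = \left(14 - 45\right) \left(-350 + 6 \left(14 + 16\right)\right) = \left(14 - 45\right) \left(-350 + 6 \cdot 30\right) = - 31 \left(-350 + 180\right) = \left(-31\right) \left(-170\right) = 5270$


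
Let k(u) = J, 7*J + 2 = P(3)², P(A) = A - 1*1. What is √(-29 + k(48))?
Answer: I*√1407/7 ≈ 5.3586*I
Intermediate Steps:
P(A) = -1 + A (P(A) = A - 1 = -1 + A)
J = 2/7 (J = -2/7 + (-1 + 3)²/7 = -2/7 + (⅐)*2² = -2/7 + (⅐)*4 = -2/7 + 4/7 = 2/7 ≈ 0.28571)
k(u) = 2/7
√(-29 + k(48)) = √(-29 + 2/7) = √(-201/7) = I*√1407/7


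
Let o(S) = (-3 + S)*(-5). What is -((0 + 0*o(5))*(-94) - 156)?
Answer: 156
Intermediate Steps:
o(S) = 15 - 5*S
-((0 + 0*o(5))*(-94) - 156) = -((0 + 0*(15 - 5*5))*(-94) - 156) = -((0 + 0*(15 - 25))*(-94) - 156) = -((0 + 0*(-10))*(-94) - 156) = -((0 + 0)*(-94) - 156) = -(0*(-94) - 156) = -(0 - 156) = -1*(-156) = 156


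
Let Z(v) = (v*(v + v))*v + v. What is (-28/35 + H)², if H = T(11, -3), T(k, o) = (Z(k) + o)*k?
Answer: 21563747716/25 ≈ 8.6255e+8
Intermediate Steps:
Z(v) = v + 2*v³ (Z(v) = (v*(2*v))*v + v = (2*v²)*v + v = 2*v³ + v = v + 2*v³)
T(k, o) = k*(k + o + 2*k³) (T(k, o) = ((k + 2*k³) + o)*k = (k + o + 2*k³)*k = k*(k + o + 2*k³))
H = 29370 (H = 11*(11 - 3 + 2*11³) = 11*(11 - 3 + 2*1331) = 11*(11 - 3 + 2662) = 11*2670 = 29370)
(-28/35 + H)² = (-28/35 + 29370)² = (-28*1/35 + 29370)² = (-⅘ + 29370)² = (146846/5)² = 21563747716/25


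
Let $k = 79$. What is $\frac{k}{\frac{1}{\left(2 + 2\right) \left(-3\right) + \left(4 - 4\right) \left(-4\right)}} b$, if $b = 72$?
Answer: $-68256$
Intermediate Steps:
$\frac{k}{\frac{1}{\left(2 + 2\right) \left(-3\right) + \left(4 - 4\right) \left(-4\right)}} b = \frac{1}{\frac{1}{\left(2 + 2\right) \left(-3\right) + \left(4 - 4\right) \left(-4\right)}} 79 \cdot 72 = \frac{1}{\frac{1}{4 \left(-3\right) + 0 \left(-4\right)}} 79 \cdot 72 = \frac{1}{\frac{1}{-12 + 0}} \cdot 79 \cdot 72 = \frac{1}{\frac{1}{-12}} \cdot 79 \cdot 72 = \frac{1}{- \frac{1}{12}} \cdot 79 \cdot 72 = \left(-12\right) 79 \cdot 72 = \left(-948\right) 72 = -68256$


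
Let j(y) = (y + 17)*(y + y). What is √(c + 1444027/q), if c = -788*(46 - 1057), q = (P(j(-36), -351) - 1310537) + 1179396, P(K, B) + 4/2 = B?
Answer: √13774735228689710/131494 ≈ 892.56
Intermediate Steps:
j(y) = 2*y*(17 + y) (j(y) = (17 + y)*(2*y) = 2*y*(17 + y))
P(K, B) = -2 + B
q = -131494 (q = ((-2 - 351) - 1310537) + 1179396 = (-353 - 1310537) + 1179396 = -1310890 + 1179396 = -131494)
c = 796668 (c = -788*(-1011) = 796668)
√(c + 1444027/q) = √(796668 + 1444027/(-131494)) = √(796668 + 1444027*(-1/131494)) = √(796668 - 1444027/131494) = √(104755617965/131494) = √13774735228689710/131494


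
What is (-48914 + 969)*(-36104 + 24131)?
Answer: 574045485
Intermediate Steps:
(-48914 + 969)*(-36104 + 24131) = -47945*(-11973) = 574045485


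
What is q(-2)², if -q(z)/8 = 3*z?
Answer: 2304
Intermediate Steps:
q(z) = -24*z
q(-2)² = (-24*(-2))² = 48² = 2304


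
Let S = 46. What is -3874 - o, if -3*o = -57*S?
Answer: -4748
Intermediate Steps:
o = 874 (o = -(-19)*46 = -1/3*(-2622) = 874)
-3874 - o = -3874 - 1*874 = -3874 - 874 = -4748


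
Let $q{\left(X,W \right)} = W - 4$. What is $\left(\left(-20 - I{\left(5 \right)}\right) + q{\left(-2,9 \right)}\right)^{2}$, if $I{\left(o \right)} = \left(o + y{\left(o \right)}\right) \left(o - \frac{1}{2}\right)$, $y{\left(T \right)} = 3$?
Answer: $2601$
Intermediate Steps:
$q{\left(X,W \right)} = -4 + W$
$I{\left(o \right)} = \left(3 + o\right) \left(- \frac{1}{2} + o\right)$ ($I{\left(o \right)} = \left(o + 3\right) \left(o - \frac{1}{2}\right) = \left(3 + o\right) \left(o - \frac{1}{2}\right) = \left(3 + o\right) \left(- \frac{1}{2} + o\right)$)
$\left(\left(-20 - I{\left(5 \right)}\right) + q{\left(-2,9 \right)}\right)^{2} = \left(\left(-20 - \left(- \frac{3}{2} + 5^{2} + \frac{5}{2} \cdot 5\right)\right) + \left(-4 + 9\right)\right)^{2} = \left(\left(-20 - \left(- \frac{3}{2} + 25 + \frac{25}{2}\right)\right) + 5\right)^{2} = \left(\left(-20 - 36\right) + 5\right)^{2} = \left(-56 + 5\right)^{2} = \left(-51\right)^{2} = 2601$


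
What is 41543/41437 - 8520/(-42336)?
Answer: 87991987/73094868 ≈ 1.2038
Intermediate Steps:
41543/41437 - 8520/(-42336) = 41543*(1/41437) - 8520*(-1/42336) = 41543/41437 + 355/1764 = 87991987/73094868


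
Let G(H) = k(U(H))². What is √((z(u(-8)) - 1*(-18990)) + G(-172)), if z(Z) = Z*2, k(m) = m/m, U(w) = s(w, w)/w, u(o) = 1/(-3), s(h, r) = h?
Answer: √170913/3 ≈ 137.81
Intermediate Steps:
u(o) = -⅓
U(w) = 1 (U(w) = w/w = 1)
k(m) = 1
z(Z) = 2*Z
G(H) = 1 (G(H) = 1² = 1)
√((z(u(-8)) - 1*(-18990)) + G(-172)) = √((2*(-⅓) - 1*(-18990)) + 1) = √((-⅔ + 18990) + 1) = √(56968/3 + 1) = √(56971/3) = √170913/3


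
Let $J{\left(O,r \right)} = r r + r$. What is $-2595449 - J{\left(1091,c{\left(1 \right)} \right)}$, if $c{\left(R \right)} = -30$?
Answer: $-2596319$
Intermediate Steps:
$J{\left(O,r \right)} = r + r^{2}$ ($J{\left(O,r \right)} = r^{2} + r = r + r^{2}$)
$-2595449 - J{\left(1091,c{\left(1 \right)} \right)} = -2595449 - - 30 \left(1 - 30\right) = -2595449 - \left(-30\right) \left(-29\right) = -2595449 - 870 = -2596319$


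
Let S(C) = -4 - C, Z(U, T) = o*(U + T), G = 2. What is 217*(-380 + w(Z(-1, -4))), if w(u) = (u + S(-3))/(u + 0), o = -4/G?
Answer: -822647/10 ≈ -82265.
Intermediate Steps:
o = -2 (o = -4/2 = -4*1/2 = -2)
Z(U, T) = -2*T - 2*U (Z(U, T) = -2*(U + T) = -2*(T + U) = -2*T - 2*U)
w(u) = (-1 + u)/u (w(u) = (u + (-4 - 1*(-3)))/(u + 0) = (u + (-4 + 3))/u = (u - 1)/u = (-1 + u)/u)
217*(-380 + w(Z(-1, -4))) = 217*(-380 + (-1 + (-2*(-4) - 2*(-1)))/(-2*(-4) - 2*(-1))) = 217*(-380 + (-1 + (8 + 2))/(8 + 2)) = 217*(-380 + (-1 + 10)/10) = 217*(-380 + (1/10)*9) = 217*(-380 + 9/10) = 217*(-3791/10) = -822647/10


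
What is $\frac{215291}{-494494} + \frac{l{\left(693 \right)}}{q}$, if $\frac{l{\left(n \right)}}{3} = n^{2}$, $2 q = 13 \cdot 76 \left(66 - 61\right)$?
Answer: $\frac{720555646}{1236235} \approx 582.86$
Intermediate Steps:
$q = 2470$ ($q = \frac{13 \cdot 76 \left(66 - 61\right)}{2} = \frac{13 \cdot 76 \cdot 5}{2} = \frac{13 \cdot 380}{2} = \frac{1}{2} \cdot 4940 = 2470$)
$l{\left(n \right)} = 3 n^{2}$
$\frac{215291}{-494494} + \frac{l{\left(693 \right)}}{q} = \frac{215291}{-494494} + \frac{3 \cdot 693^{2}}{2470} = 215291 \left(- \frac{1}{494494}\right) + 3 \cdot 480249 \cdot \frac{1}{2470} = - \frac{215291}{494494} + 1440747 \cdot \frac{1}{2470} = - \frac{215291}{494494} + \frac{1440747}{2470} = \frac{720555646}{1236235}$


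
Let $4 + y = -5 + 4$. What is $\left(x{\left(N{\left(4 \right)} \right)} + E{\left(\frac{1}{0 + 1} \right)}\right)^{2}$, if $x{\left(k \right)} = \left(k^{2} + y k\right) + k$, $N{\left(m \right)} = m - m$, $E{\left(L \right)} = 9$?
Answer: $81$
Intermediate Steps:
$y = -5$ ($y = -4 + \left(-5 + 4\right) = -4 - 1 = -5$)
$N{\left(m \right)} = 0$
$x{\left(k \right)} = k^{2} - 4 k$ ($x{\left(k \right)} = \left(k^{2} - 5 k\right) + k = k^{2} - 4 k$)
$\left(x{\left(N{\left(4 \right)} \right)} + E{\left(\frac{1}{0 + 1} \right)}\right)^{2} = \left(0 \left(-4 + 0\right) + 9\right)^{2} = \left(0 \left(-4\right) + 9\right)^{2} = \left(0 + 9\right)^{2} = 9^{2} = 81$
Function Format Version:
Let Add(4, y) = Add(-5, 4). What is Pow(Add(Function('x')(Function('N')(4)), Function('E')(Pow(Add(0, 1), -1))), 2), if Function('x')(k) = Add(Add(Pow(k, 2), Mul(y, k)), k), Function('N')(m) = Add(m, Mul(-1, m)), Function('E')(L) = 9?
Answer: 81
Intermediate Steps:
y = -5 (y = Add(-4, Add(-5, 4)) = Add(-4, -1) = -5)
Function('N')(m) = 0
Function('x')(k) = Add(Pow(k, 2), Mul(-4, k)) (Function('x')(k) = Add(Add(Pow(k, 2), Mul(-5, k)), k) = Add(Pow(k, 2), Mul(-4, k)))
Pow(Add(Function('x')(Function('N')(4)), Function('E')(Pow(Add(0, 1), -1))), 2) = Pow(Add(Mul(0, Add(-4, 0)), 9), 2) = Pow(Add(Mul(0, -4), 9), 2) = Pow(Add(0, 9), 2) = Pow(9, 2) = 81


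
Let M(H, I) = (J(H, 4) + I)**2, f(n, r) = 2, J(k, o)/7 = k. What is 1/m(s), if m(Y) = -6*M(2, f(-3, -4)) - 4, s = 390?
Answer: -1/1540 ≈ -0.00064935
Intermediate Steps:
J(k, o) = 7*k
M(H, I) = (I + 7*H)**2 (M(H, I) = (7*H + I)**2 = (I + 7*H)**2)
m(Y) = -1540 (m(Y) = -6*(2 + 7*2)**2 - 4 = -6*(2 + 14)**2 - 4 = -6*16**2 - 4 = -6*256 - 4 = -1536 - 4 = -1540)
1/m(s) = 1/(-1540) = -1/1540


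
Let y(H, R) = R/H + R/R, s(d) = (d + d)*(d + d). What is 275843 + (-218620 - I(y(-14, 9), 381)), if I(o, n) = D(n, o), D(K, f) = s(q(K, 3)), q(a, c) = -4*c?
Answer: 56647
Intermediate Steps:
s(d) = 4*d² (s(d) = (2*d)*(2*d) = 4*d²)
D(K, f) = 576 (D(K, f) = 4*(-4*3)² = 4*(-12)² = 4*144 = 576)
y(H, R) = 1 + R/H (y(H, R) = R/H + 1 = 1 + R/H)
I(o, n) = 576
275843 + (-218620 - I(y(-14, 9), 381)) = 275843 + (-218620 - 1*576) = 275843 + (-218620 - 576) = 275843 - 219196 = 56647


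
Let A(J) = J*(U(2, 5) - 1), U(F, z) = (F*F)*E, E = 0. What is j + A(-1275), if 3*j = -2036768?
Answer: -2032943/3 ≈ -6.7765e+5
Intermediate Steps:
U(F, z) = 0 (U(F, z) = (F*F)*0 = F²*0 = 0)
A(J) = -J (A(J) = J*(0 - 1) = J*(-1) = -J)
j = -2036768/3 (j = (⅓)*(-2036768) = -2036768/3 ≈ -6.7892e+5)
j + A(-1275) = -2036768/3 - 1*(-1275) = -2036768/3 + 1275 = -2032943/3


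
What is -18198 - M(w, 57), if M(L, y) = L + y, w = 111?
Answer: -18366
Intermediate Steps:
-18198 - M(w, 57) = -18198 - (111 + 57) = -18198 - 1*168 = -18198 - 168 = -18366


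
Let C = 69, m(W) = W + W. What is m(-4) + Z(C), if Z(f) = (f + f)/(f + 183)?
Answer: -313/42 ≈ -7.4524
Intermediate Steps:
m(W) = 2*W
Z(f) = 2*f/(183 + f) (Z(f) = (2*f)/(183 + f) = 2*f/(183 + f))
m(-4) + Z(C) = 2*(-4) + 2*69/(183 + 69) = -8 + 2*69/252 = -8 + 2*69*(1/252) = -8 + 23/42 = -313/42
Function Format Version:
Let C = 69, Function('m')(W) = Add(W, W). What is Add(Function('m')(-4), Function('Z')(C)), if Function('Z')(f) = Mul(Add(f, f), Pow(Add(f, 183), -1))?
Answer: Rational(-313, 42) ≈ -7.4524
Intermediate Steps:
Function('m')(W) = Mul(2, W)
Function('Z')(f) = Mul(2, f, Pow(Add(183, f), -1)) (Function('Z')(f) = Mul(Mul(2, f), Pow(Add(183, f), -1)) = Mul(2, f, Pow(Add(183, f), -1)))
Add(Function('m')(-4), Function('Z')(C)) = Add(Mul(2, -4), Mul(2, 69, Pow(Add(183, 69), -1))) = Add(-8, Mul(2, 69, Pow(252, -1))) = Add(-8, Mul(2, 69, Rational(1, 252))) = Add(-8, Rational(23, 42)) = Rational(-313, 42)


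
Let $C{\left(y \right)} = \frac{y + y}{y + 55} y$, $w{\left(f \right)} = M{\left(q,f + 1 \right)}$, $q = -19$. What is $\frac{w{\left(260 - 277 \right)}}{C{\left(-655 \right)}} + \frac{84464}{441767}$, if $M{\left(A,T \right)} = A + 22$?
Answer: $\frac{1433583092}{7581163487} \approx 0.1891$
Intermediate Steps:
$M{\left(A,T \right)} = 22 + A$
$w{\left(f \right)} = 3$ ($w{\left(f \right)} = 22 - 19 = 3$)
$C{\left(y \right)} = \frac{2 y^{2}}{55 + y}$ ($C{\left(y \right)} = \frac{2 y}{55 + y} y = \frac{2 y^{2}}{55 + y}$)
$\frac{w{\left(260 - 277 \right)}}{C{\left(-655 \right)}} + \frac{84464}{441767} = \frac{3}{2 \left(-655\right)^{2} \frac{1}{55 - 655}} + \frac{84464}{441767} = \frac{3}{2 \cdot 429025 \frac{1}{-600}} + 84464 \cdot \frac{1}{441767} = \frac{3}{2 \cdot 429025 \left(- \frac{1}{600}\right)} + \frac{84464}{441767} = \frac{3}{- \frac{17161}{12}} + \frac{84464}{441767} = 3 \left(- \frac{12}{17161}\right) + \frac{84464}{441767} = - \frac{36}{17161} + \frac{84464}{441767} = \frac{1433583092}{7581163487}$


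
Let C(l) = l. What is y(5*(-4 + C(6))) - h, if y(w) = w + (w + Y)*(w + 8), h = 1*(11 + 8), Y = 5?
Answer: 261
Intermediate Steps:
h = 19 (h = 1*19 = 19)
y(w) = w + (5 + w)*(8 + w) (y(w) = w + (w + 5)*(w + 8) = w + (5 + w)*(8 + w))
y(5*(-4 + C(6))) - h = (40 + (5*(-4 + 6))² + 14*(5*(-4 + 6))) - 1*19 = (40 + (5*2)² + 14*(5*2)) - 19 = (40 + 10² + 14*10) - 19 = (40 + 100 + 140) - 19 = 280 - 19 = 261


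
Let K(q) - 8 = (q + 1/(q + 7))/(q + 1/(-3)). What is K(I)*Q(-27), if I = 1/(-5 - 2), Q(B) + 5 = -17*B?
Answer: 290333/80 ≈ 3629.2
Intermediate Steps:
Q(B) = -5 - 17*B
I = -⅐ (I = 1/(-7) = -⅐ ≈ -0.14286)
K(q) = 8 + (q + 1/(7 + q))/(-⅓ + q) (K(q) = 8 + (q + 1/(q + 7))/(q + 1/(-3)) = 8 + (q + 1/(7 + q))/(q - ⅓) = 8 + (q + 1/(7 + q))/(-⅓ + q))
K(I)*Q(-27) = ((-53 + 27*(-⅐)² + 181*(-⅐))/(-7 + 3*(-⅐)² + 20*(-⅐)))*(-5 - 17*(-27)) = ((-53 + 27*(1/49) - 181/7)/(-7 + 3*(1/49) - 20/7))*(-5 + 459) = ((-53 + 27/49 - 181/7)/(-7 + 3/49 - 20/7))*454 = (-3837/49/(-480/49))*454 = -49/480*(-3837/49)*454 = (1279/160)*454 = 290333/80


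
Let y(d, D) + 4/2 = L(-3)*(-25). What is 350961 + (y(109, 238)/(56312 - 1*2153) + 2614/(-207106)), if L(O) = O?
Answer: 1968303963400403/5608326927 ≈ 3.5096e+5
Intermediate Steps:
y(d, D) = 73 (y(d, D) = -2 - 3*(-25) = -2 + 75 = 73)
350961 + (y(109, 238)/(56312 - 1*2153) + 2614/(-207106)) = 350961 + (73/(56312 - 1*2153) + 2614/(-207106)) = 350961 + (73/(56312 - 2153) + 2614*(-1/207106)) = 350961 + (73/54159 - 1307/103553) = 350961 - 63226444/5608326927 = 1968303963400403/5608326927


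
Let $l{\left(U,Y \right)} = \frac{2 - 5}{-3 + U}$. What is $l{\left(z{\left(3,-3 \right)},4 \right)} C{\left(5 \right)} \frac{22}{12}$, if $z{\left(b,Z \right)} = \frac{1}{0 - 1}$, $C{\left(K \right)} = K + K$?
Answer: $\frac{55}{4} \approx 13.75$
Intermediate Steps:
$C{\left(K \right)} = 2 K$
$z{\left(b,Z \right)} = -1$ ($z{\left(b,Z \right)} = \frac{1}{-1} = -1$)
$l{\left(U,Y \right)} = - \frac{3}{-3 + U}$
$l{\left(z{\left(3,-3 \right)},4 \right)} C{\left(5 \right)} \frac{22}{12} = - \frac{3}{-3 - 1} \cdot 2 \cdot 5 \cdot \frac{22}{12} = - \frac{3}{-4} \cdot 10 \cdot 22 \cdot \frac{1}{12} = \left(-3\right) \left(- \frac{1}{4}\right) 10 \cdot \frac{11}{6} = \frac{3}{4} \cdot 10 \cdot \frac{11}{6} = \frac{15}{2} \cdot \frac{11}{6} = \frac{55}{4}$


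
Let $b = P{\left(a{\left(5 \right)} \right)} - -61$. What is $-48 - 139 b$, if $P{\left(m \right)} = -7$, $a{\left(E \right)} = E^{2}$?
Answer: $-7554$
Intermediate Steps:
$b = 54$ ($b = -7 - -61 = -7 + 61 = 54$)
$-48 - 139 b = -48 - 7506 = -7554$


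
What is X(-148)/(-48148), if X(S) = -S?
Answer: -37/12037 ≈ -0.0030739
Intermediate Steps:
X(-148)/(-48148) = -1*(-148)/(-48148) = 148*(-1/48148) = -37/12037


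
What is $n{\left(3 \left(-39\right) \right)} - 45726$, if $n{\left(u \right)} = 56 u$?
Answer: $-52278$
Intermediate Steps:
$n{\left(3 \left(-39\right) \right)} - 45726 = 56 \cdot 3 \left(-39\right) - 45726 = 56 \left(-117\right) - 45726 = -6552 - 45726 = -52278$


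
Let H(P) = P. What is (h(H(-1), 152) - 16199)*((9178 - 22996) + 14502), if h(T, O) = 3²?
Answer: -11073960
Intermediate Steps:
h(T, O) = 9
(h(H(-1), 152) - 16199)*((9178 - 22996) + 14502) = (9 - 16199)*((9178 - 22996) + 14502) = -16190*(-13818 + 14502) = -16190*684 = -11073960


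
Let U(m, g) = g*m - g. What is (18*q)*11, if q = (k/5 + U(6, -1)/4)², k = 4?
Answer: 8019/200 ≈ 40.095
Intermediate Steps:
U(m, g) = -g + g*m
q = 81/400 (q = (4/5 - (-1 + 6)/4)² = (4*(⅕) - 1*5*(¼))² = (⅘ - 5*¼)² = (⅘ - 5/4)² = (-9/20)² = 81/400 ≈ 0.20250)
(18*q)*11 = (18*(81/400))*11 = (729/200)*11 = 8019/200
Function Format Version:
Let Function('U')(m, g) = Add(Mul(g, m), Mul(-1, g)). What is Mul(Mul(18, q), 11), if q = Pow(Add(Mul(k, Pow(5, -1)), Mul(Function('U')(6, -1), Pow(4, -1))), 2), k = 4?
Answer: Rational(8019, 200) ≈ 40.095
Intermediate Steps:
Function('U')(m, g) = Add(Mul(-1, g), Mul(g, m))
q = Rational(81, 400) (q = Pow(Add(Mul(4, Pow(5, -1)), Mul(Mul(-1, Add(-1, 6)), Pow(4, -1))), 2) = Pow(Add(Mul(4, Rational(1, 5)), Mul(Mul(-1, 5), Rational(1, 4))), 2) = Pow(Add(Rational(4, 5), Mul(-5, Rational(1, 4))), 2) = Pow(Add(Rational(4, 5), Rational(-5, 4)), 2) = Pow(Rational(-9, 20), 2) = Rational(81, 400) ≈ 0.20250)
Mul(Mul(18, q), 11) = Mul(Mul(18, Rational(81, 400)), 11) = Mul(Rational(729, 200), 11) = Rational(8019, 200)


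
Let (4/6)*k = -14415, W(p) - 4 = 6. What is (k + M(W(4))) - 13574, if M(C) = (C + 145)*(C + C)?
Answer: -64193/2 ≈ -32097.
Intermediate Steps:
W(p) = 10 (W(p) = 4 + 6 = 10)
M(C) = 2*C*(145 + C) (M(C) = (145 + C)*(2*C) = 2*C*(145 + C))
k = -43245/2 (k = (3/2)*(-14415) = -43245/2 ≈ -21623.)
(k + M(W(4))) - 13574 = (-43245/2 + 2*10*(145 + 10)) - 13574 = (-43245/2 + 2*10*155) - 13574 = (-43245/2 + 3100) - 13574 = -37045/2 - 13574 = -64193/2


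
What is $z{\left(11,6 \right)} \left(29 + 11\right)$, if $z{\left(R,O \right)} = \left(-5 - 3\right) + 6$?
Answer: $-80$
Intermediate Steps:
$z{\left(R,O \right)} = -2$ ($z{\left(R,O \right)} = -8 + 6 = -2$)
$z{\left(11,6 \right)} \left(29 + 11\right) = - 2 \left(29 + 11\right) = \left(-2\right) 40 = -80$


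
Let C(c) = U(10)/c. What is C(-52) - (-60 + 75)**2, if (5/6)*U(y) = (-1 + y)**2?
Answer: -29493/130 ≈ -226.87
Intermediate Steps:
U(y) = 6*(-1 + y)**2/5
C(c) = 486/(5*c) (C(c) = (6*(-1 + 10)**2/5)/c = ((6/5)*9**2)/c = ((6/5)*81)/c = 486/(5*c))
C(-52) - (-60 + 75)**2 = (486/5)/(-52) - (-60 + 75)**2 = (486/5)*(-1/52) - 1*15**2 = -243/130 - 1*225 = -243/130 - 225 = -29493/130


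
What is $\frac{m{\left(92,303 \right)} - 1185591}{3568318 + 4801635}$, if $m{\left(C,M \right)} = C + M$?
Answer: $- \frac{1185196}{8369953} \approx -0.1416$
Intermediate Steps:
$\frac{m{\left(92,303 \right)} - 1185591}{3568318 + 4801635} = \frac{\left(92 + 303\right) - 1185591}{3568318 + 4801635} = \frac{395 - 1185591}{8369953} = \left(-1185196\right) \frac{1}{8369953} = - \frac{1185196}{8369953}$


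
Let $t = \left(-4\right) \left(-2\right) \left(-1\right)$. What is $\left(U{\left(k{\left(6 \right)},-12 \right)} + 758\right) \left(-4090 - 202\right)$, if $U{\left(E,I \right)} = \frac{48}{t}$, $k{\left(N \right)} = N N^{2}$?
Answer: $-3227584$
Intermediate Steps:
$t = -8$ ($t = 8 \left(-1\right) = -8$)
$k{\left(N \right)} = N^{3}$
$U{\left(E,I \right)} = -6$ ($U{\left(E,I \right)} = \frac{48}{-8} = 48 \left(- \frac{1}{8}\right) = -6$)
$\left(U{\left(k{\left(6 \right)},-12 \right)} + 758\right) \left(-4090 - 202\right) = \left(-6 + 758\right) \left(-4090 - 202\right) = 752 \left(-4292\right) = -3227584$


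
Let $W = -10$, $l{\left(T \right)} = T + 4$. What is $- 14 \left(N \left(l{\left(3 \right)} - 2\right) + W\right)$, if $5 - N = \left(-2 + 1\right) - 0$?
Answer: $-280$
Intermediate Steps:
$l{\left(T \right)} = 4 + T$
$N = 6$ ($N = 5 - \left(\left(-2 + 1\right) - 0\right) = 5 - \left(-1 + 0\right) = 5 - -1 = 5 + 1 = 6$)
$- 14 \left(N \left(l{\left(3 \right)} - 2\right) + W\right) = - 14 \left(6 \left(\left(4 + 3\right) - 2\right) - 10\right) = - 14 \left(6 \left(7 - 2\right) - 10\right) = - 14 \left(6 \cdot 5 - 10\right) = - 14 \left(30 - 10\right) = \left(-14\right) 20 = -280$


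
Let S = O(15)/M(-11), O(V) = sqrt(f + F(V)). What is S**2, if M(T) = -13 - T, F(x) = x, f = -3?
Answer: 3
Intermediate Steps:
O(V) = sqrt(-3 + V)
S = -sqrt(3) (S = sqrt(-3 + 15)/(-13 - 1*(-11)) = sqrt(12)/(-13 + 11) = (2*sqrt(3))/(-2) = (2*sqrt(3))*(-1/2) = -sqrt(3) ≈ -1.7320)
S**2 = (-sqrt(3))**2 = 3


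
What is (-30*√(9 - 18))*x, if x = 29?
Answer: -2610*I ≈ -2610.0*I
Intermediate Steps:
(-30*√(9 - 18))*x = -30*√(9 - 18)*29 = -90*I*29 = -2610*I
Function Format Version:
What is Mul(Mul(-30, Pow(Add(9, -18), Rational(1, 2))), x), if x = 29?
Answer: Mul(-2610, I) ≈ Mul(-2610.0, I)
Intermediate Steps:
Mul(Mul(-30, Pow(Add(9, -18), Rational(1, 2))), x) = Mul(Mul(-30, Pow(Add(9, -18), Rational(1, 2))), 29) = Mul(Mul(-30, Pow(-9, Rational(1, 2))), 29) = Mul(Mul(-30, Mul(3, I)), 29) = Mul(Mul(-90, I), 29) = Mul(-2610, I)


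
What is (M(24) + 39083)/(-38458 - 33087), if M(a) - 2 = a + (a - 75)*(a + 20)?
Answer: -7373/14309 ≈ -0.51527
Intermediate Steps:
M(a) = 2 + a + (-75 + a)*(20 + a) (M(a) = 2 + (a + (a - 75)*(a + 20)) = 2 + (a + (-75 + a)*(20 + a)) = 2 + a + (-75 + a)*(20 + a))
(M(24) + 39083)/(-38458 - 33087) = ((-1498 + 24**2 - 54*24) + 39083)/(-38458 - 33087) = ((-1498 + 576 - 1296) + 39083)/(-71545) = (-2218 + 39083)*(-1/71545) = 36865*(-1/71545) = -7373/14309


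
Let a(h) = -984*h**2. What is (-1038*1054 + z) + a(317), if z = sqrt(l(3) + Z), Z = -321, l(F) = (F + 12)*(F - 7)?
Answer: -99975228 + I*sqrt(381) ≈ -9.9975e+7 + 19.519*I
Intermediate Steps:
l(F) = (-7 + F)*(12 + F) (l(F) = (12 + F)*(-7 + F) = (-7 + F)*(12 + F))
z = I*sqrt(381) (z = sqrt((-84 + 3**2 + 5*3) - 321) = sqrt((-84 + 9 + 15) - 321) = sqrt(-60 - 321) = sqrt(-381) = I*sqrt(381) ≈ 19.519*I)
(-1038*1054 + z) + a(317) = (-1038*1054 + I*sqrt(381)) - 984*317**2 = (-1094052 + I*sqrt(381)) - 984*100489 = (-1094052 + I*sqrt(381)) - 98881176 = -99975228 + I*sqrt(381)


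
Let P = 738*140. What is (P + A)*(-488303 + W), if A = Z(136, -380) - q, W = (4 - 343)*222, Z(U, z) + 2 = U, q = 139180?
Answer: 20133780286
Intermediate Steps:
Z(U, z) = -2 + U
W = -75258 (W = -339*222 = -75258)
P = 103320
A = -139046 (A = (-2 + 136) - 1*139180 = 134 - 139180 = -139046)
(P + A)*(-488303 + W) = (103320 - 139046)*(-488303 - 75258) = -35726*(-563561) = 20133780286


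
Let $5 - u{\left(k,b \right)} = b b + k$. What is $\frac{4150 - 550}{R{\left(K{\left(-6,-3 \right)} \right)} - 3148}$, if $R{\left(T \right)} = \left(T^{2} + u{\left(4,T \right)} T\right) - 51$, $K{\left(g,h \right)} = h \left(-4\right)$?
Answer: $- \frac{3600}{4771} \approx -0.75456$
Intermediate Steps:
$K{\left(g,h \right)} = - 4 h$
$u{\left(k,b \right)} = 5 - k - b^{2}$ ($u{\left(k,b \right)} = 5 - \left(b b + k\right) = 5 - \left(b^{2} + k\right) = 5 - \left(k + b^{2}\right) = 5 - k - b^{2}$)
$R{\left(T \right)} = -51 + T^{2} + T \left(1 - T^{2}\right)$ ($R{\left(T \right)} = \left(T^{2} + \left(5 - 4 - T^{2}\right) T\right) - 51 = \left(T^{2} + \left(1 - T^{2}\right) T\right) - 51 = \left(T^{2} + T \left(1 - T^{2}\right)\right) - 51 = -51 + T^{2} + T \left(1 - T^{2}\right)$)
$\frac{4150 - 550}{R{\left(K{\left(-6,-3 \right)} \right)} - 3148} = \frac{4150 - 550}{\left(-51 - -12 + \left(\left(-4\right) \left(-3\right)\right)^{2} - \left(\left(-4\right) \left(-3\right)\right)^{3}\right) - 3148} = \frac{3600}{\left(-51 + 12 + 12^{2} - 12^{3}\right) - 3148} = \frac{3600}{\left(-51 + 12 + 144 - 1728\right) - 3148} = \frac{3600}{-1623 - 3148} = \frac{3600}{-4771} = 3600 \left(- \frac{1}{4771}\right) = - \frac{3600}{4771}$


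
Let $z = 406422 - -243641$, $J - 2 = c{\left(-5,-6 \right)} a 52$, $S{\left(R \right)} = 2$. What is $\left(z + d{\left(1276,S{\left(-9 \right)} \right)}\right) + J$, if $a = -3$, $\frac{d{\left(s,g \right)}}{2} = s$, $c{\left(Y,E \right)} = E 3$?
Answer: $655425$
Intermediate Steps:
$c{\left(Y,E \right)} = 3 E$
$d{\left(s,g \right)} = 2 s$
$J = 2810$ ($J = 2 + 3 \left(-6\right) \left(-3\right) 52 = 2 + \left(-18\right) \left(-3\right) 52 = 2 + 54 \cdot 52 = 2 + 2808 = 2810$)
$z = 650063$ ($z = 406422 + 243641 = 650063$)
$\left(z + d{\left(1276,S{\left(-9 \right)} \right)}\right) + J = \left(650063 + 2 \cdot 1276\right) + 2810 = \left(650063 + 2552\right) + 2810 = 652615 + 2810 = 655425$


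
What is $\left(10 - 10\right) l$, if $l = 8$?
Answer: $0$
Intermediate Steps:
$\left(10 - 10\right) l = \left(10 - 10\right) 8 = 0 \cdot 8 = 0$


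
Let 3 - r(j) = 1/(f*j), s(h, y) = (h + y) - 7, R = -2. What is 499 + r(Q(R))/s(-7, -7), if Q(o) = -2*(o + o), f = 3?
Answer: 251425/504 ≈ 498.86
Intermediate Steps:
s(h, y) = -7 + h + y
Q(o) = -4*o
r(j) = 3 - 1/(3*j)
499 + r(Q(R))/s(-7, -7) = 499 + (3 - 1/(3*((-4*(-2)))))/(-7 - 7 - 7) = 499 + (3 - ⅓/8)/(-21) = 499 + (3 - ⅓*⅛)*(-1/21) = 499 + (3 - 1/24)*(-1/21) = 499 + (71/24)*(-1/21) = 499 - 71/504 = 251425/504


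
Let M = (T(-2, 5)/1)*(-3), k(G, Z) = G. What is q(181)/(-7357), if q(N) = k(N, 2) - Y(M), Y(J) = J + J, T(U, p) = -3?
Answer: -163/7357 ≈ -0.022156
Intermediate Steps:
M = 9 (M = (-3/1)*(-3) = (1*(-3))*(-3) = -3*(-3) = 9)
Y(J) = 2*J
q(N) = -18 + N (q(N) = N - 2*9 = N - 1*18 = N - 18 = -18 + N)
q(181)/(-7357) = (-18 + 181)/(-7357) = 163*(-1/7357) = -163/7357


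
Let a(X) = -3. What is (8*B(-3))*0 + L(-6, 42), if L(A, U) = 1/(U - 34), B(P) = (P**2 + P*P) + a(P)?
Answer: 1/8 ≈ 0.12500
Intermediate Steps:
B(P) = -3 + 2*P**2 (B(P) = (P**2 + P*P) - 3 = (P**2 + P**2) - 3 = 2*P**2 - 3 = -3 + 2*P**2)
L(A, U) = 1/(-34 + U)
(8*B(-3))*0 + L(-6, 42) = (8*(-3 + 2*(-3)**2))*0 + 1/(-34 + 42) = (8*(-3 + 2*9))*0 + 1/8 = (8*(-3 + 18))*0 + 1/8 = (8*15)*0 + 1/8 = 120*0 + 1/8 = 0 + 1/8 = 1/8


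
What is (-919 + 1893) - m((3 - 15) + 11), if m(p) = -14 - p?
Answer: 987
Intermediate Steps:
(-919 + 1893) - m((3 - 15) + 11) = (-919 + 1893) - (-14 - ((3 - 15) + 11)) = 974 - (-14 - (-12 + 11)) = 974 - (-14 - 1*(-1)) = 974 - (-14 + 1) = 974 - 1*(-13) = 974 + 13 = 987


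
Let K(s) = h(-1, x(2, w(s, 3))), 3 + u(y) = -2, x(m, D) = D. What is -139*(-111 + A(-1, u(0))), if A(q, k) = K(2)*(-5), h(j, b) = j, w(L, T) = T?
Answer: 14734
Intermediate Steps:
u(y) = -5 (u(y) = -3 - 2 = -5)
K(s) = -1
A(q, k) = 5 (A(q, k) = -1*(-5) = 5)
-139*(-111 + A(-1, u(0))) = -139*(-111 + 5) = -139*(-106) = 14734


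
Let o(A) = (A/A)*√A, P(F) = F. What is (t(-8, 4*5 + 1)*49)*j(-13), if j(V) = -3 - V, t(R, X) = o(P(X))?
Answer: 490*√21 ≈ 2245.5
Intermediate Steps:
o(A) = √A (o(A) = 1*√A = √A)
t(R, X) = √X
(t(-8, 4*5 + 1)*49)*j(-13) = (√(4*5 + 1)*49)*(-3 - 1*(-13)) = (√(20 + 1)*49)*(-3 + 13) = (√21*49)*10 = (49*√21)*10 = 490*√21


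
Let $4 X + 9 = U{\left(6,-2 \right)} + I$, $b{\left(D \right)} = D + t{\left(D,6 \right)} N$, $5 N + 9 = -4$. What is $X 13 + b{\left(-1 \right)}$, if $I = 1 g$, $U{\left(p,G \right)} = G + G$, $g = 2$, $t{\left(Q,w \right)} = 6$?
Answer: $- \frac{1047}{20} \approx -52.35$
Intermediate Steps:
$N = - \frac{13}{5}$ ($N = - \frac{9}{5} + \frac{1}{5} \left(-4\right) = - \frac{9}{5} - \frac{4}{5} = - \frac{13}{5} \approx -2.6$)
$b{\left(D \right)} = - \frac{78}{5} + D$ ($b{\left(D \right)} = D + 6 \left(- \frac{13}{5}\right) = D - \frac{78}{5} = - \frac{78}{5} + D$)
$U{\left(p,G \right)} = 2 G$
$I = 2$ ($I = 1 \cdot 2 = 2$)
$X = - \frac{11}{4}$ ($X = - \frac{9}{4} + \frac{2 \left(-2\right) + 2}{4} = - \frac{9}{4} + \frac{-4 + 2}{4} = - \frac{9}{4} + \frac{1}{4} \left(-2\right) = - \frac{9}{4} - \frac{1}{2} = - \frac{11}{4} \approx -2.75$)
$X 13 + b{\left(-1 \right)} = \left(- \frac{11}{4}\right) 13 - \frac{83}{5} = - \frac{143}{4} - \frac{83}{5} = - \frac{1047}{20}$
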